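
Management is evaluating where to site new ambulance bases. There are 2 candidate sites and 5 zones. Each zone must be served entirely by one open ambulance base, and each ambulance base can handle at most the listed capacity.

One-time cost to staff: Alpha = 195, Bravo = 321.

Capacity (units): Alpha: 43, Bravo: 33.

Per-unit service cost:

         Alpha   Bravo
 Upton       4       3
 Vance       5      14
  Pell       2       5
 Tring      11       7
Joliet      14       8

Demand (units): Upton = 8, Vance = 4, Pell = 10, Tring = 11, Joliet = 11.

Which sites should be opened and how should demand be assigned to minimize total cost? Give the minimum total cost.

Open {Alpha, Bravo}: Upton→Bravo 3·8=24, Vance→Alpha 5·4=20, Pell→Alpha 2·10=20, Tring→Bravo 7·11=77, Joliet→Bravo 8·11=88.
Loads: Alpha carries 14/43, Bravo carries 30/33. Service 229; fixed 516; total 745.
Next best feasible plan costs 753.

Minimum total cost: 745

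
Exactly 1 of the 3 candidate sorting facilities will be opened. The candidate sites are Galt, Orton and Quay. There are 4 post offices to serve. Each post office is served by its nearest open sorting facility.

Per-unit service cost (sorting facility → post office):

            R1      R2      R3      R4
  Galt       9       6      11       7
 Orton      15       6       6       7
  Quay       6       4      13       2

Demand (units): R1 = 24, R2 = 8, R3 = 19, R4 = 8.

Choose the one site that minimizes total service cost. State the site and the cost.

Choose Quay only; total service cost 439.

With exactly 1 open, each post office uses its cheapest among the chosen.
{Quay}: R1→Quay 6·24=144, R2→Quay 4·8=32, R3→Quay 13·19=247, R4→Quay 2·8=16. Service cost 439.
{Galt}: service cost 529
{Orton}: service cost 578
Among all 3 size-1 choices, {Quay} is lowest.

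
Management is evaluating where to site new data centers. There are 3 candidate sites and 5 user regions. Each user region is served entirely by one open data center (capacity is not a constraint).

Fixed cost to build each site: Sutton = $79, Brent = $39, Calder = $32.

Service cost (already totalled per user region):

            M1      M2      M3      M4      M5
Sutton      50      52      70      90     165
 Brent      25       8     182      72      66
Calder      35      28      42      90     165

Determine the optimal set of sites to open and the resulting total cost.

For any fixed open set, each user region goes to its cheapest open site; total = fixed + service.
{Brent, Calder}: M1→Brent 25, M2→Brent 8, M3→Calder 42, M4→Brent 72, M5→Brent 66. Service 213; fixed 71; total 284.
{Sutton, Brent}: M1→Brent 25, M2→Brent 8, M3→Sutton 70, M4→Brent 72, M5→Brent 66. Service 241; fixed 118; total 359.
{Sutton, Brent, Calder}: service 213 + fixed 150 = 363
{Calder}: service 360 + fixed 32 = 392
(All 7 nonempty subsets were checked; Brent and Calder is lowest.)

Open Brent and Calder; minimum total cost 284.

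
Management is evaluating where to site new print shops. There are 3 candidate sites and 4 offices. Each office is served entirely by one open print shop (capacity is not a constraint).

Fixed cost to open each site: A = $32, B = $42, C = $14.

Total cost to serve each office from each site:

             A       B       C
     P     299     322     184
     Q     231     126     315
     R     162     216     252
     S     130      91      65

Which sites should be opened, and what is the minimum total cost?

For any fixed open set, each office goes to its cheapest open site; total = fixed + service.
{A, B, C}: P→C 184, Q→B 126, R→A 162, S→C 65. Service 537; fixed 88; total 625.
{B, C}: service 591 + fixed 56 = 647
{A, C}: P→C 184, Q→A 231, R→A 162, S→C 65. Service 642; fixed 46; total 688.
{C}: P→C 184, Q→C 315, R→C 252, S→C 65. Service 816; fixed 14; total 830.
No other subset beats 625.

Open A, B and C; minimum total cost 625.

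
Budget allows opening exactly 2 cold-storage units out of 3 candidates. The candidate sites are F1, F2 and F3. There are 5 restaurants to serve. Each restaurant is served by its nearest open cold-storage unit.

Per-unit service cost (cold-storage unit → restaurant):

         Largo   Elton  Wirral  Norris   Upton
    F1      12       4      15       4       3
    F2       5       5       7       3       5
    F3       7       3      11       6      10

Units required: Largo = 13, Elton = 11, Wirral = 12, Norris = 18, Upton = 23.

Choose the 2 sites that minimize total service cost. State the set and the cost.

Choose F1 and F2; total service cost 316.

With exactly 2 open, each restaurant uses its cheapest among the chosen.
{F1, F2}: Largo→F2 5·13=65, Elton→F1 4·11=44, Wirral→F2 7·12=84, Norris→F2 3·18=54, Upton→F1 3·23=69. Service cost 316.
{F2, F3}: service cost 351
{F1, F3}: service cost 397
Among all 3 size-2 choices, {F1, F2} is lowest.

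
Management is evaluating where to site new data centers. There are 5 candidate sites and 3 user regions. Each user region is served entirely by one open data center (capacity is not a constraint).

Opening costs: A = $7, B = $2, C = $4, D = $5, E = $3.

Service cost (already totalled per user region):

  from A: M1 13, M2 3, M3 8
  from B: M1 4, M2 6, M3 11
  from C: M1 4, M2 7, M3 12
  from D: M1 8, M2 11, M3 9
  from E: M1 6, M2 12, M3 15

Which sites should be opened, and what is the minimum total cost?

Open B only; minimum total cost 23.

For any fixed open set, each user region goes to its cheapest open site; total = fixed + service.
{B}: M1→B 4, M2→B 6, M3→B 11. Service 21; fixed 2; total 23.
{A, B}: service 15 + fixed 9 = 24
{A, C}: service 15 + fixed 11 = 26
{A, B, C, D, E}: M1→B 4, M2→A 3, M3→A 8. Service 15; fixed 21; total 36.
No other subset beats 23.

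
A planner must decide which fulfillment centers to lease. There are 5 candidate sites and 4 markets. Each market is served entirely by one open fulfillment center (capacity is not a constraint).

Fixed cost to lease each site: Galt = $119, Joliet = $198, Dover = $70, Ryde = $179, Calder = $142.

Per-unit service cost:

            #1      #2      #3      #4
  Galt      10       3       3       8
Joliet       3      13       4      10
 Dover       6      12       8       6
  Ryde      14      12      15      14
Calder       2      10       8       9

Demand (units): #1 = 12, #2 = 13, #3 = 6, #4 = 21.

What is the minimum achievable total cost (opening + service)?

For any fixed open set, each market goes to its cheapest open site; total = fixed + service.
{Galt, Dover}: #1→Dover 6·12=72, #2→Galt 3·13=39, #3→Galt 3·6=18, #4→Dover 6·21=126. Service 255; fixed 189; total 444.
{Galt}: service 345 + fixed 119 = 464
{Dover}: #1→Dover 6·12=72, #2→Dover 12·13=156, #3→Dover 8·6=48, #4→Dover 6·21=126. Service 402; fixed 70; total 472.
{Galt, Joliet, Dover, Ryde, Calder}: service 207 + fixed 708 = 915
No other subset beats 444.

Minimum total cost: 444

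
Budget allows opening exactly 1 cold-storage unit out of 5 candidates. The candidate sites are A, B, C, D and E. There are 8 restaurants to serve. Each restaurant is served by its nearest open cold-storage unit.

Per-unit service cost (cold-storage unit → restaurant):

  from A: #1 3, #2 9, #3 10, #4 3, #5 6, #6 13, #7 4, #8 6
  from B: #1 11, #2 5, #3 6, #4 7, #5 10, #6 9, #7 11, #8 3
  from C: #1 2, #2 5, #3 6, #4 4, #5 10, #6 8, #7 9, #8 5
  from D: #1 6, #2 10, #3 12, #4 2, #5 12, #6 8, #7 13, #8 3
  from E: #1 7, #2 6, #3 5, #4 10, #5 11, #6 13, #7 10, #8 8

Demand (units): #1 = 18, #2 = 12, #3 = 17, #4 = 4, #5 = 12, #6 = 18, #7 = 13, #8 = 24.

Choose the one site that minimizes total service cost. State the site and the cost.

With exactly 1 open, each restaurant uses its cheapest among the chosen.
{C}: #1→C 2·18=36, #2→C 5·12=60, #3→C 6·17=102, #4→C 4·4=16, #5→C 10·12=120, #6→C 8·18=144, #7→C 9·13=117, #8→C 5·24=120. Service cost 715.
{A}: service cost 846
{B}: service cost 885
Among all 5 size-1 choices, {C} is lowest.

Choose C only; total service cost 715.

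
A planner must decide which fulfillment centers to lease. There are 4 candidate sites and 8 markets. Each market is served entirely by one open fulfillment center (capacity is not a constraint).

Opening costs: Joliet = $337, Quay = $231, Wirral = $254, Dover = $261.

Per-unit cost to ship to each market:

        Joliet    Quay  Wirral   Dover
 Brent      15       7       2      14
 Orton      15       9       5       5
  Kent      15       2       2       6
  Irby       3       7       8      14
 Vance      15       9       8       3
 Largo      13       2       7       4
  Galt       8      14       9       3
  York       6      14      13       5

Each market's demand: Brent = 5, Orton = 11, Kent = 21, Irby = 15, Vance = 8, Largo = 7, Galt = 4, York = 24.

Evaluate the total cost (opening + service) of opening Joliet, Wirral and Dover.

Each market is assigned to its cheapest site among the open ones.
{Joliet, Wirral, Dover}: Brent→Wirral 2·5=10, Orton→Wirral 5·11=55, Kent→Wirral 2·21=42, Irby→Joliet 3·15=45, Vance→Dover 3·8=24, Largo→Dover 4·7=28, Galt→Dover 3·4=12, York→Dover 5·24=120. Service 336; fixed 852; total 1188.

Total cost: 1188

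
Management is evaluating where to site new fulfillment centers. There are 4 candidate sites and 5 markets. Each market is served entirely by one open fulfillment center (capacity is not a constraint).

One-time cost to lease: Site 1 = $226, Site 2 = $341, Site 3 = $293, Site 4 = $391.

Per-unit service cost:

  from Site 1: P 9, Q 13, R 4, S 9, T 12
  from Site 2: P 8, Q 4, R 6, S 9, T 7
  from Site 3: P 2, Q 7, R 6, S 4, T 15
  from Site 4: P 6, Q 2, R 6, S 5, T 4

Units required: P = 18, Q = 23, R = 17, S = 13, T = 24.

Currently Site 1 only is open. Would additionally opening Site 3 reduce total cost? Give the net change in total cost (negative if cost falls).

Yes — net change −36 (cost falls by 36).

Current service cost with {Site 1}: 934.
Adding Site 3: each market re-picks its cheapest; new service cost 605, saving 329.
Extra fixed cost: 293. Net change = 293 − 329 = -36.
(Totals: 1160 → 1124.)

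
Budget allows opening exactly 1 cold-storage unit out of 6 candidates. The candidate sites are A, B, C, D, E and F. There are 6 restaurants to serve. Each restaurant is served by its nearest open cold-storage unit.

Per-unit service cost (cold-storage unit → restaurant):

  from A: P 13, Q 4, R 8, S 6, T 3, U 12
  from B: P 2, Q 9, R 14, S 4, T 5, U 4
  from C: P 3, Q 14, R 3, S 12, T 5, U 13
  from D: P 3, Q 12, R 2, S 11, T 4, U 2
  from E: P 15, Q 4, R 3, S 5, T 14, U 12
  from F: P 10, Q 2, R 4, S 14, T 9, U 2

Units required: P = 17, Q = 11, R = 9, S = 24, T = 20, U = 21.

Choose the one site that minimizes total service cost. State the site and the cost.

Choose B only; total service cost 539.

With exactly 1 open, each restaurant uses its cheapest among the chosen.
{B}: P→B 2·17=34, Q→B 9·11=99, R→B 14·9=126, S→B 4·24=96, T→B 5·20=100, U→B 4·21=84. Service cost 539.
{D}: service cost 587
{F}: service cost 786
Among all 6 size-1 choices, {B} is lowest.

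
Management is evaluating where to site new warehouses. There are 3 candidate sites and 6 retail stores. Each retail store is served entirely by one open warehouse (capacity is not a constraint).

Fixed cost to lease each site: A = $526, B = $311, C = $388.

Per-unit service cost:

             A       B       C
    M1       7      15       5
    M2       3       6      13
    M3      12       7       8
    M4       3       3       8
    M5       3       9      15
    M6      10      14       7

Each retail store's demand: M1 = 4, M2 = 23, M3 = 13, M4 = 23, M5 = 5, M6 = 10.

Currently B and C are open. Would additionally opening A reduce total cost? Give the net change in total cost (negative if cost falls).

No — net change +427 (cost rises by 427).

Current service cost with {B, C}: 433.
Adding A: each retail store re-picks its cheapest; new service cost 334, saving 99.
Extra fixed cost: 526. Net change = 526 − 99 = 427.
(Totals: 1132 → 1559.)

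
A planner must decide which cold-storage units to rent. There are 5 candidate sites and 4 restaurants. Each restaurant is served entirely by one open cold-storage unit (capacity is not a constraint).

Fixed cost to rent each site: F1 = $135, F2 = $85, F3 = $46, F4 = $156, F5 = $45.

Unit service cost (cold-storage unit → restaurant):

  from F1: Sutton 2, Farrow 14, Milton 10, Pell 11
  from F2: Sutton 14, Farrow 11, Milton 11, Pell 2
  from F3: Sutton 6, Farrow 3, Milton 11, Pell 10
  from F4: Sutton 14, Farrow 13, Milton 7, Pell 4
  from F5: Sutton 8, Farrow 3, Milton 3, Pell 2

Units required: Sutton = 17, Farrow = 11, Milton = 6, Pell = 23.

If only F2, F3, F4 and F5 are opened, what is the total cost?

Each restaurant is assigned to its cheapest site among the open ones.
{F2, F3, F4, F5}: Sutton→F3 6·17=102, Farrow→F3 3·11=33, Milton→F5 3·6=18, Pell→F2 2·23=46. Service 199; fixed 332; total 531.

Total cost: 531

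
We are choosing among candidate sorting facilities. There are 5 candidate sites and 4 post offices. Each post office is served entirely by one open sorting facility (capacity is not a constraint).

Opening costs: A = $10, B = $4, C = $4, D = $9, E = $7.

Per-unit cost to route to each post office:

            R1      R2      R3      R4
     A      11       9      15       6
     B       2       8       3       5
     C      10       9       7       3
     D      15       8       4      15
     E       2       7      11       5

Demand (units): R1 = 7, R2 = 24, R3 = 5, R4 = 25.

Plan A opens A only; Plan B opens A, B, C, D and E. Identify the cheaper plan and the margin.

Plan A: {A}: R1→A 11·7=77, R2→A 9·24=216, R3→A 15·5=75, R4→A 6·25=150. Service 518; fixed 10; total 528.
Plan B: {A, B, C, D, E}: R1→B 2·7=14, R2→E 7·24=168, R3→B 3·5=15, R4→C 3·25=75. Service 272; fixed 34; total 306.
Difference: |528 − 306| = 222.

Plan B is cheaper by 222.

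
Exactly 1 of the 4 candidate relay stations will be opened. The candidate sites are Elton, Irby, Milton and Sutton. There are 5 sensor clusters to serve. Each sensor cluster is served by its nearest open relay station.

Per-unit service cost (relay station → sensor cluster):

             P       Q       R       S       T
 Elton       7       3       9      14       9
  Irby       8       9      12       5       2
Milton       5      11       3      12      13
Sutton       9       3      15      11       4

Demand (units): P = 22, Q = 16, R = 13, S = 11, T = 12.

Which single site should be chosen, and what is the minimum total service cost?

With exactly 1 open, each sensor cluster uses its cheapest among the chosen.
{Irby}: P→Irby 8·22=176, Q→Irby 9·16=144, R→Irby 12·13=156, S→Irby 5·11=55, T→Irby 2·12=24. Service cost 555.
{Elton}: service cost 581
{Sutton}: service cost 610
Among all 4 size-1 choices, {Irby} is lowest.

Choose Irby only; total service cost 555.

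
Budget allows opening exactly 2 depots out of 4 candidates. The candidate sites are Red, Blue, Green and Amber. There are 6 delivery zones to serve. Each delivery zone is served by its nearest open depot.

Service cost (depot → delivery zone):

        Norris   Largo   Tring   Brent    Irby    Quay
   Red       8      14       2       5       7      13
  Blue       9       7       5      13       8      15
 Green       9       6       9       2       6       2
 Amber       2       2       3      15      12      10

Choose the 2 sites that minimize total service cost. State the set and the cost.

Choose Green and Amber; total service cost 17.

With exactly 2 open, each delivery zone uses its cheapest among the chosen.
{Green, Amber}: Norris→Amber 2, Largo→Amber 2, Tring→Amber 3, Brent→Green 2, Irby→Green 6, Quay→Green 2. Service cost 17.
{Red, Green}: service cost 26
{Red, Amber}: service cost 28
Among all 6 size-2 choices, {Green, Amber} is lowest.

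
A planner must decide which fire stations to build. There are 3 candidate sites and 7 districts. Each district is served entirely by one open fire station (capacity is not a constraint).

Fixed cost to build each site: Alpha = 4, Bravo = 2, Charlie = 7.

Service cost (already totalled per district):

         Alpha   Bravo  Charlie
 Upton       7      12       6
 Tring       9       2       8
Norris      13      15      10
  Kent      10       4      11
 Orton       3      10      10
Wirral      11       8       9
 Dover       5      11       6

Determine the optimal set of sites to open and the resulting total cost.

For any fixed open set, each district goes to its cheapest open site; total = fixed + service.
{Alpha, Bravo}: Upton→Alpha 7, Tring→Bravo 2, Norris→Alpha 13, Kent→Bravo 4, Orton→Alpha 3, Wirral→Bravo 8, Dover→Alpha 5. Service 42; fixed 6; total 48.
{Alpha, Bravo, Charlie}: service 38 + fixed 13 = 51
{Bravo, Charlie}: service 46 + fixed 9 = 55
{Bravo}: service 62 + fixed 2 = 64
(All 7 nonempty subsets were checked; Alpha and Bravo is lowest.)

Open Alpha and Bravo; minimum total cost 48.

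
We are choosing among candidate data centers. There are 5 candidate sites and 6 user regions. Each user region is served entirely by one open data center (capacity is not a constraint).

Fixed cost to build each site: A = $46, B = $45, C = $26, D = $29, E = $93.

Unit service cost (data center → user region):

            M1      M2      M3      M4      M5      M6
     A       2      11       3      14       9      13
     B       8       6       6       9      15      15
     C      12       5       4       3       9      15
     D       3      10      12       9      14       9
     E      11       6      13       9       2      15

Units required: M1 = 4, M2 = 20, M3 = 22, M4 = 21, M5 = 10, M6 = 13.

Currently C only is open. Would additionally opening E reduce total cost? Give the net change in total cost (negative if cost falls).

Current service cost with {C}: 584.
Adding E: each user region re-picks its cheapest; new service cost 510, saving 74.
Extra fixed cost: 93. Net change = 93 − 74 = 19.
(Totals: 610 → 629.)

No — net change +19 (cost rises by 19).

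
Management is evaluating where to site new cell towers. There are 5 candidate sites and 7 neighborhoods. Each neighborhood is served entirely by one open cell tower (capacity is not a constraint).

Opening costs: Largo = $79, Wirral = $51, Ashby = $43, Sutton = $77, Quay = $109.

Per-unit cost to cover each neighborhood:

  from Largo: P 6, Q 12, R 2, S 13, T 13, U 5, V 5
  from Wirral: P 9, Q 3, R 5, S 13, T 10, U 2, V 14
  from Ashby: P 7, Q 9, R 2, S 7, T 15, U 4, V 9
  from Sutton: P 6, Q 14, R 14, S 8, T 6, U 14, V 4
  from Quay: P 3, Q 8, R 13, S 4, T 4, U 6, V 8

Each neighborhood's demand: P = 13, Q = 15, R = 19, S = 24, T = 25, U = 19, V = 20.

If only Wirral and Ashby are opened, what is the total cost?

Each neighborhood is assigned to its cheapest site among the open ones.
{Wirral, Ashby}: P→Ashby 7·13=91, Q→Wirral 3·15=45, R→Ashby 2·19=38, S→Ashby 7·24=168, T→Wirral 10·25=250, U→Wirral 2·19=38, V→Ashby 9·20=180. Service 810; fixed 94; total 904.

Total cost: 904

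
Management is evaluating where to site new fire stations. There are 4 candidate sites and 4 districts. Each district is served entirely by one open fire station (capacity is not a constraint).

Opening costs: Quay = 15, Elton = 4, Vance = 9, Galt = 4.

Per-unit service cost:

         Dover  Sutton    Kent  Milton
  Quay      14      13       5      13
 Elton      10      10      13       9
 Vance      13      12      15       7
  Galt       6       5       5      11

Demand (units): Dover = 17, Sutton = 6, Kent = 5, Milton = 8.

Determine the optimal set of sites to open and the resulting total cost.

For any fixed open set, each district goes to its cheapest open site; total = fixed + service.
{Vance, Galt}: Dover→Galt 6·17=102, Sutton→Galt 5·6=30, Kent→Galt 5·5=25, Milton→Vance 7·8=56. Service 213; fixed 13; total 226.
{Elton, Vance, Galt}: Dover→Galt 6·17=102, Sutton→Galt 5·6=30, Kent→Galt 5·5=25, Milton→Vance 7·8=56. Service 213; fixed 17; total 230.
{Elton, Galt}: Dover→Galt 6·17=102, Sutton→Galt 5·6=30, Kent→Galt 5·5=25, Milton→Elton 9·8=72. Service 229; fixed 8; total 237.
{Quay, Elton, Vance, Galt}: service 213 + fixed 32 = 245
No other subset beats 226.

Open Vance and Galt; minimum total cost 226.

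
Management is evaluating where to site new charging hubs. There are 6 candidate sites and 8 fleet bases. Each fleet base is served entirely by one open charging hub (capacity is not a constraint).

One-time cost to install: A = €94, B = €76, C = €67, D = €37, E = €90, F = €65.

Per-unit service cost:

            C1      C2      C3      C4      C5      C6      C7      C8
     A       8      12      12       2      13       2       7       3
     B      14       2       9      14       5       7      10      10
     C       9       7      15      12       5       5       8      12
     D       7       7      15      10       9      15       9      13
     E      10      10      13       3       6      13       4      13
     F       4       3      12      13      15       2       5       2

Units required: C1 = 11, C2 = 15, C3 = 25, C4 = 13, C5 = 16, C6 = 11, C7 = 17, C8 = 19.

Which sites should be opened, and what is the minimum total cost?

Open B, E and F; minimum total cost 777.

For any fixed open set, each fleet base goes to its cheapest open site; total = fixed + service.
{B, E, F}: C1→F 4·11=44, C2→B 2·15=30, C3→B 9·25=225, C4→E 3·13=39, C5→B 5·16=80, C6→F 2·11=22, C7→E 4·17=68, C8→F 2·19=38. Service 546; fixed 231; total 777.
{A, B, F}: C1→F 4·11=44, C2→B 2·15=30, C3→B 9·25=225, C4→A 2·13=26, C5→B 5·16=80, C6→A 2·11=22, C7→F 5·17=85, C8→F 2·19=38. Service 550; fixed 235; total 785.
{E, F}: service 652 + fixed 155 = 807
{A, B, C, D, E, F}: service 533 + fixed 429 = 962
No other subset beats 777.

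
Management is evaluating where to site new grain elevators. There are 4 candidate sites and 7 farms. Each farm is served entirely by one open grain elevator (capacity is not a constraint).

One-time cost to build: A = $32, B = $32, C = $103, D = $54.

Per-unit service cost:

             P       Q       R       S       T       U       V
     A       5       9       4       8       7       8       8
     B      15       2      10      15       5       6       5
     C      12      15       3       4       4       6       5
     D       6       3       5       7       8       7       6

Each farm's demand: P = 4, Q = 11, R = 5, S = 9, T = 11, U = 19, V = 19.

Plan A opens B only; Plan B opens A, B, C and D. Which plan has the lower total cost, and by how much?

Plan A: {B}: P→B 15·4=60, Q→B 2·11=22, R→B 10·5=50, S→B 15·9=135, T→B 5·11=55, U→B 6·19=114, V→B 5·19=95. Service 531; fixed 32; total 563.
Plan B: {A, B, C, D}: P→A 5·4=20, Q→B 2·11=22, R→C 3·5=15, S→C 4·9=36, T→C 4·11=44, U→B 6·19=114, V→B 5·19=95. Service 346; fixed 221; total 567.
Difference: |563 − 567| = 4.

Plan A is cheaper by 4.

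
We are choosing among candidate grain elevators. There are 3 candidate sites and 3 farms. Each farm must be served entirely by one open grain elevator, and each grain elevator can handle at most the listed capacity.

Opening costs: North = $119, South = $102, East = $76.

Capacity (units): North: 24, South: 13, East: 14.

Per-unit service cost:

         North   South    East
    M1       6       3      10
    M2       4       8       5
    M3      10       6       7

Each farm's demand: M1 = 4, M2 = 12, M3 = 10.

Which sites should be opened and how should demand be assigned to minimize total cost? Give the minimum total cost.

Minimum total cost: 337

Open {North, East}: M1→North 6·4=24, M2→North 4·12=48, M3→East 7·10=70.
Loads: North carries 16/24, East carries 10/14. Service 142; fixed 195; total 337.
Next best feasible plan costs 353.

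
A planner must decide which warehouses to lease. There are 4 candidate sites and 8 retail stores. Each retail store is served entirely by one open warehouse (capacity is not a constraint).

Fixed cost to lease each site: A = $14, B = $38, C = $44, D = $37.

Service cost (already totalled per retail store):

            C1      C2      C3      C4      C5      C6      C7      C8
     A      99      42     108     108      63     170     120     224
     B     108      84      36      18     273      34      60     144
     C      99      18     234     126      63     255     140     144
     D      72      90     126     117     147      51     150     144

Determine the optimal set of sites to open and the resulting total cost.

For any fixed open set, each retail store goes to its cheapest open site; total = fixed + service.
{A, B}: C1→A 99, C2→A 42, C3→B 36, C4→B 18, C5→A 63, C6→B 34, C7→B 60, C8→B 144. Service 496; fixed 52; total 548.
{B, C}: service 472 + fixed 82 = 554
{A, B, D}: C1→D 72, C2→A 42, C3→B 36, C4→B 18, C5→A 63, C6→B 34, C7→B 60, C8→B 144. Service 469; fixed 89; total 558.
{A, B, C, D}: service 445 + fixed 133 = 578
No other subset beats 548.

Open A and B; minimum total cost 548.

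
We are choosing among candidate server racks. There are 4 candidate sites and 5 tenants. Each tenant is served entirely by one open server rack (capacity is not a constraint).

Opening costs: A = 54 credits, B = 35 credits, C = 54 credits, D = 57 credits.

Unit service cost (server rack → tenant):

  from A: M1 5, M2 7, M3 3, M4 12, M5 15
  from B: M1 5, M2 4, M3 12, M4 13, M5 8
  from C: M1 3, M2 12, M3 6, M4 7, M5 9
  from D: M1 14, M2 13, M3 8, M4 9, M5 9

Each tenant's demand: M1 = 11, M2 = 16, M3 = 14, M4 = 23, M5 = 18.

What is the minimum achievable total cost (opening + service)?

For any fixed open set, each tenant goes to its cheapest open site; total = fixed + service.
{B, C}: M1→C 3·11=33, M2→B 4·16=64, M3→C 6·14=84, M4→C 7·23=161, M5→B 8·18=144. Service 486; fixed 89; total 575.
{A, B, C}: service 444 + fixed 143 = 587
{A, C}: M1→C 3·11=33, M2→A 7·16=112, M3→A 3·14=42, M4→C 7·23=161, M5→C 9·18=162. Service 510; fixed 108; total 618.
{A, B, C, D}: M1→C 3·11=33, M2→B 4·16=64, M3→A 3·14=42, M4→C 7·23=161, M5→B 8·18=144. Service 444; fixed 200; total 644.
No other subset beats 575.

Minimum total cost: 575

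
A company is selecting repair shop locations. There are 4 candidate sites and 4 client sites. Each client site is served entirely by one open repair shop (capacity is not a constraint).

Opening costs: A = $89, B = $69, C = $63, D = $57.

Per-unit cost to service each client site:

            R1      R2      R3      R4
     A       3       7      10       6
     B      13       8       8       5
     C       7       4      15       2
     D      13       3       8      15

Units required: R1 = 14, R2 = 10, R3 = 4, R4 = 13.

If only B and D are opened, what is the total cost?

Each client site is assigned to its cheapest site among the open ones.
{B, D}: R1→B 13·14=182, R2→D 3·10=30, R3→B 8·4=32, R4→B 5·13=65. Service 309; fixed 126; total 435.

Total cost: 435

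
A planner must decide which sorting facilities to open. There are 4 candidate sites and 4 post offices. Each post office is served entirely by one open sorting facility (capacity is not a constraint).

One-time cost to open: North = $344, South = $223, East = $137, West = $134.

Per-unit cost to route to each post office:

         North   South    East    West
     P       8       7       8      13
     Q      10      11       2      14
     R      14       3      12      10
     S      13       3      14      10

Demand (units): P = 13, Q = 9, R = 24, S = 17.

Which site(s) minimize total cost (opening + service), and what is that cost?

For any fixed open set, each post office goes to its cheapest open site; total = fixed + service.
{South}: P→South 7·13=91, Q→South 11·9=99, R→South 3·24=72, S→South 3·17=51. Service 313; fixed 223; total 536.
{South, East}: P→South 7·13=91, Q→East 2·9=18, R→South 3·24=72, S→South 3·17=51. Service 232; fixed 360; total 592.
{South, West}: service 313 + fixed 357 = 670
{North, South, East, West}: service 232 + fixed 838 = 1070
No other subset beats 536.

Open South only; minimum total cost 536.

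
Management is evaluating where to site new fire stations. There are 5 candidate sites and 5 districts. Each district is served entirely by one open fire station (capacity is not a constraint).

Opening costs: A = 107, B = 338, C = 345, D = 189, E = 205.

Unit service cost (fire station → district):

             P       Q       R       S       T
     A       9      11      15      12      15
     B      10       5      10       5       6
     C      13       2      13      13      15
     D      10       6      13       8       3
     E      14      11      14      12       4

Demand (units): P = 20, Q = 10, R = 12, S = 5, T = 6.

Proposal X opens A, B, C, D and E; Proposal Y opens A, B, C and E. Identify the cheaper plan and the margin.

Proposal Y is cheaper by 183.

Proposal X: {A, B, C, D, E}: P→A 9·20=180, Q→C 2·10=20, R→B 10·12=120, S→B 5·5=25, T→D 3·6=18. Service 363; fixed 1184; total 1547.
Proposal Y: {A, B, C, E}: P→A 9·20=180, Q→C 2·10=20, R→B 10·12=120, S→B 5·5=25, T→E 4·6=24. Service 369; fixed 995; total 1364.
Difference: |1547 − 1364| = 183.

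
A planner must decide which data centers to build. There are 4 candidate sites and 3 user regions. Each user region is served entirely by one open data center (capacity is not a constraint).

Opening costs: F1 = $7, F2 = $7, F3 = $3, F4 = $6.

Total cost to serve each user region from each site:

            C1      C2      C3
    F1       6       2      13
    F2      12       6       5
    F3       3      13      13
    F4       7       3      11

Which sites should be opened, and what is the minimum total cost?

Open F2 and F3; minimum total cost 24.

For any fixed open set, each user region goes to its cheapest open site; total = fixed + service.
{F2, F3}: C1→F3 3, C2→F2 6, C3→F2 5. Service 14; fixed 10; total 24.
{F3, F4}: C1→F3 3, C2→F4 3, C3→F4 11. Service 17; fixed 9; total 26.
{F1, F2}: service 13 + fixed 14 = 27
{F1, F2, F3, F4}: service 10 + fixed 23 = 33
(All 15 nonempty subsets were checked; F2 and F3 is lowest.)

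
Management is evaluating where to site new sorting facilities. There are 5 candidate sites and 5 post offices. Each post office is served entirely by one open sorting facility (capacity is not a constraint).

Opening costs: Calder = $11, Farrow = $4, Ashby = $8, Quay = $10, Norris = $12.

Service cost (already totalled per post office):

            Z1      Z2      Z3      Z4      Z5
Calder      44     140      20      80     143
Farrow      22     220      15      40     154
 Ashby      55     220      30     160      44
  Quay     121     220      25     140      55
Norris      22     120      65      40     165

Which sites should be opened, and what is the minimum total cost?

Open Farrow, Ashby and Norris; minimum total cost 265.

For any fixed open set, each post office goes to its cheapest open site; total = fixed + service.
{Farrow, Ashby, Norris}: Z1→Farrow 22, Z2→Norris 120, Z3→Farrow 15, Z4→Farrow 40, Z5→Ashby 44. Service 241; fixed 24; total 265.
{Farrow, Ashby, Quay, Norris}: Z1→Farrow 22, Z2→Norris 120, Z3→Farrow 15, Z4→Farrow 40, Z5→Ashby 44. Service 241; fixed 34; total 275.
{Calder, Farrow, Ashby, Norris}: service 241 + fixed 35 = 276
{Calder, Farrow, Ashby, Quay, Norris}: Z1→Farrow 22, Z2→Norris 120, Z3→Farrow 15, Z4→Farrow 40, Z5→Ashby 44. Service 241; fixed 45; total 286.
No other subset beats 265.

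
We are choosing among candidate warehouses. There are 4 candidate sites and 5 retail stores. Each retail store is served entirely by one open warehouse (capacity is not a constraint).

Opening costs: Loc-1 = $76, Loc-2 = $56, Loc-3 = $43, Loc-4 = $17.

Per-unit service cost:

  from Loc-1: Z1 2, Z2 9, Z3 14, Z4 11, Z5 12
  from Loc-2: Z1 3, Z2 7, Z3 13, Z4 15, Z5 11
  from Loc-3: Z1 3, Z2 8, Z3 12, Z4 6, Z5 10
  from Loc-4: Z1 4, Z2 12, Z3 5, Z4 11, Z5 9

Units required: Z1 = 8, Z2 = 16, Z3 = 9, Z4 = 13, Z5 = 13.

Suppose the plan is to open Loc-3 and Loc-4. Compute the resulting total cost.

Total cost: 452

Each retail store is assigned to its cheapest site among the open ones.
{Loc-3, Loc-4}: Z1→Loc-3 3·8=24, Z2→Loc-3 8·16=128, Z3→Loc-4 5·9=45, Z4→Loc-3 6·13=78, Z5→Loc-4 9·13=117. Service 392; fixed 60; total 452.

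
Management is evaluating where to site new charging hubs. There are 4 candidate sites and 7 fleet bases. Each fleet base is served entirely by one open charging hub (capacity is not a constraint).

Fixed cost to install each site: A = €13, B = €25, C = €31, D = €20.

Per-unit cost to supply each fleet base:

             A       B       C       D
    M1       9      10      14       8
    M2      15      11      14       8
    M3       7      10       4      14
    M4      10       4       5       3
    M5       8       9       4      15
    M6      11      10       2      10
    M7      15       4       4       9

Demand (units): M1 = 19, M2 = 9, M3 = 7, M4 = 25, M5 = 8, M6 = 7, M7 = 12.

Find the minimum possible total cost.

For any fixed open set, each fleet base goes to its cheapest open site; total = fixed + service.
{C, D}: M1→D 8·19=152, M2→D 8·9=72, M3→C 4·7=28, M4→D 3·25=75, M5→C 4·8=32, M6→C 2·7=14, M7→C 4·12=48. Service 421; fixed 51; total 472.
{A, C, D}: M1→D 8·19=152, M2→D 8·9=72, M3→C 4·7=28, M4→D 3·25=75, M5→C 4·8=32, M6→C 2·7=14, M7→C 4·12=48. Service 421; fixed 64; total 485.
{B, C, D}: service 421 + fixed 76 = 497
{A, B, C, D}: service 421 + fixed 89 = 510
No other subset beats 472.

Minimum total cost: 472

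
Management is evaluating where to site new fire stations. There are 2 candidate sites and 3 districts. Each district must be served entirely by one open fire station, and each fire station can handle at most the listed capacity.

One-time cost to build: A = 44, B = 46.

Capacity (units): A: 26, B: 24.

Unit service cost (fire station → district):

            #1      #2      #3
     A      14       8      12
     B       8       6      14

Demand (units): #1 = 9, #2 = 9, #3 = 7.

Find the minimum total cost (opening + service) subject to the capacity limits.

Minimum total cost: 300

Open {A, B}: #1→B 8·9=72, #2→B 6·9=54, #3→A 12·7=84.
Loads: A carries 7/26, B carries 18/24. Service 210; fixed 90; total 300.
Next best feasible plan costs 318.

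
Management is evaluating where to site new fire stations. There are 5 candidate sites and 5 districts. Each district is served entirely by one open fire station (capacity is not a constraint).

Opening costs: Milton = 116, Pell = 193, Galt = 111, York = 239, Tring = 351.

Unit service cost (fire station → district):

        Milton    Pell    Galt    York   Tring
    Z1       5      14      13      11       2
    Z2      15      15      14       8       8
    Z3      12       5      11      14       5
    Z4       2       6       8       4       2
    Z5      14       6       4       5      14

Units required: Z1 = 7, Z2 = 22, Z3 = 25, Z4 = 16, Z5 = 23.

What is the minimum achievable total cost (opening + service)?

For any fixed open set, each district goes to its cheapest open site; total = fixed + service.
{Galt, Tring}: Z1→Tring 2·7=14, Z2→Tring 8·22=176, Z3→Tring 5·25=125, Z4→Tring 2·16=32, Z5→Galt 4·23=92. Service 439; fixed 462; total 901.
{Milton, Pell}: service 660 + fixed 309 = 969
{Milton, Galt}: service 742 + fixed 227 = 969
{Milton, Pell, Galt, York, Tring}: service 439 + fixed 1010 = 1449
No other subset beats 901.

Minimum total cost: 901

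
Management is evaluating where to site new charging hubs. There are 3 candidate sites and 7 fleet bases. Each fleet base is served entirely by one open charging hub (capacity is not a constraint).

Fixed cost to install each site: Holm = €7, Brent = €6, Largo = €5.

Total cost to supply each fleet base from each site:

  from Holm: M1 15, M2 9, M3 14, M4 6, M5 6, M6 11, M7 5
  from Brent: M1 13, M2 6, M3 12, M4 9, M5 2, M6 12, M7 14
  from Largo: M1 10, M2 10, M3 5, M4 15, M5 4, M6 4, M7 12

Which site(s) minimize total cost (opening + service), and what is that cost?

Open Holm and Largo; minimum total cost 55.

For any fixed open set, each fleet base goes to its cheapest open site; total = fixed + service.
{Holm, Largo}: M1→Largo 10, M2→Holm 9, M3→Largo 5, M4→Holm 6, M5→Largo 4, M6→Largo 4, M7→Holm 5. Service 43; fixed 12; total 55.
{Holm, Brent, Largo}: M1→Largo 10, M2→Brent 6, M3→Largo 5, M4→Holm 6, M5→Brent 2, M6→Largo 4, M7→Holm 5. Service 38; fixed 18; total 56.
{Brent, Largo}: service 48 + fixed 11 = 59
{Largo}: service 60 + fixed 5 = 65
No other subset beats 55.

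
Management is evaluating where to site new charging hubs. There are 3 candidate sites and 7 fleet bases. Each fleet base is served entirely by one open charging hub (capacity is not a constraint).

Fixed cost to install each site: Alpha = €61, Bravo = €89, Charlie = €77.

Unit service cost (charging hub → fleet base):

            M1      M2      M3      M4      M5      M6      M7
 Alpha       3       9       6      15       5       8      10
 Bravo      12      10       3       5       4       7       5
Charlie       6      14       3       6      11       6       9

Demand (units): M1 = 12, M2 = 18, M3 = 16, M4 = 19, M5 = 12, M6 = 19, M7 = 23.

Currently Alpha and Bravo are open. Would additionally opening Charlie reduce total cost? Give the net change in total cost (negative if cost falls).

Current service cost with {Alpha, Bravo}: 637.
Adding Charlie: each fleet base re-picks its cheapest; new service cost 618, saving 19.
Extra fixed cost: 77. Net change = 77 − 19 = 58.
(Totals: 787 → 845.)

No — net change +58 (cost rises by 58).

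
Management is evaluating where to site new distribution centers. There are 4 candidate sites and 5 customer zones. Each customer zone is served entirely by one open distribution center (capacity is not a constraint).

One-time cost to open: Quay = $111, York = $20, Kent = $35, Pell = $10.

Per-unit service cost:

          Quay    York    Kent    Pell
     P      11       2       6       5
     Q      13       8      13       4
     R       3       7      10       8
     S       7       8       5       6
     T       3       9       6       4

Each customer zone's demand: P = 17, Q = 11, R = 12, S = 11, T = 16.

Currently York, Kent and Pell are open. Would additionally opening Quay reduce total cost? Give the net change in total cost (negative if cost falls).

Current service cost with {York, Kent, Pell}: 281.
Adding Quay: each customer zone re-picks its cheapest; new service cost 217, saving 64.
Extra fixed cost: 111. Net change = 111 − 64 = 47.
(Totals: 346 → 393.)

No — net change +47 (cost rises by 47).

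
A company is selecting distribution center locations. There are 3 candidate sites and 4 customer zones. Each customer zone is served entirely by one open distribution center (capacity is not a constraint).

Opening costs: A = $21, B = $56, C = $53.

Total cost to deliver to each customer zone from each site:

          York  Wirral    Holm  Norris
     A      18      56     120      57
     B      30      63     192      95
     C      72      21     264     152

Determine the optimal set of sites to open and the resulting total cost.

For any fixed open set, each customer zone goes to its cheapest open site; total = fixed + service.
{A}: York→A 18, Wirral→A 56, Holm→A 120, Norris→A 57. Service 251; fixed 21; total 272.
{A, C}: service 216 + fixed 74 = 290
{A, B}: York→A 18, Wirral→A 56, Holm→A 120, Norris→A 57. Service 251; fixed 77; total 328.
{A, B, C}: service 216 + fixed 130 = 346
(All 7 nonempty subsets were checked; A only is lowest.)

Open A only; minimum total cost 272.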